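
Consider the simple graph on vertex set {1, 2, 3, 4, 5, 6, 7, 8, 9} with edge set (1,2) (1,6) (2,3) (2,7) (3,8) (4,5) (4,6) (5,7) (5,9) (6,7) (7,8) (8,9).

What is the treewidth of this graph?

3

A width-3 tree decomposition is:
Bags: B1 = {4, 5, 6, 9}  B2 = {5, 6, 7, 9}  B3 = {6, 7, 8, 9}  B4 = {1, 6, 7, 8}  B5 = {1, 2, 7, 8}  B6 = {1, 2, 3, 8}
Tree: B1–B2, B2–B3, B3–B4, B4–B5, B5–B6
Each bag holds 4 vertices, so the decomposition has width 3, which upper-bounds the treewidth. For the lower bound: the 4 vertex sets {4,5,9}, {6}, {7}, {1,2,3,8} are disjoint, each induces a connected subgraph, and every pair is joined by at least one edge of G. Contracting each set to a single vertex therefore yields K_{4} as a minor, and since treewidth is minor-monotone, tw(G) ≥ tw(K_{4}) = 3. The upper and lower bounds meet at 3, so that is the treewidth.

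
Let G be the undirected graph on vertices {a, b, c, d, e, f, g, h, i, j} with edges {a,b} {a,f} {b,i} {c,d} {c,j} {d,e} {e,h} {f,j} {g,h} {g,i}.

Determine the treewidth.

2

A width-2 tree decomposition is:
Bags: B1 = {e, g, h}  B2 = {d, e, g}  B3 = {c, d, g}  B4 = {c, g, j}  B5 = {f, g, j}  B6 = {a, f, g}  B7 = {a, b, g}  B8 = {b, g, i}
Tree: B1–B2, B2–B3, B3–B4, B4–B5, B5–B6, B6–B7, B7–B8
The largest bag has 3 vertices, giving width 2; this decomposition certifies tw(G) ≤ 2. The edges g–h–e–d–c–j–f–a–b–i–g form a cycle, so G is not a tree and its treewidth is at least 2. The upper and lower bounds meet at 2, so that is the treewidth.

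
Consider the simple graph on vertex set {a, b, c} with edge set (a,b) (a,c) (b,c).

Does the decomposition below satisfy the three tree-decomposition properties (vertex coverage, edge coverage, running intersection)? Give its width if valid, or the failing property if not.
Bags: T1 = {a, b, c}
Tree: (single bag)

Every vertex of G appears in some bag (union = {a, b, c}); every edge is covered by a bag; and for each vertex v the set of bags containing v is connected in the bag tree. The decomposition is therefore valid. The largest bag has 3 vertices, so the width is 2.

Yes; width 2.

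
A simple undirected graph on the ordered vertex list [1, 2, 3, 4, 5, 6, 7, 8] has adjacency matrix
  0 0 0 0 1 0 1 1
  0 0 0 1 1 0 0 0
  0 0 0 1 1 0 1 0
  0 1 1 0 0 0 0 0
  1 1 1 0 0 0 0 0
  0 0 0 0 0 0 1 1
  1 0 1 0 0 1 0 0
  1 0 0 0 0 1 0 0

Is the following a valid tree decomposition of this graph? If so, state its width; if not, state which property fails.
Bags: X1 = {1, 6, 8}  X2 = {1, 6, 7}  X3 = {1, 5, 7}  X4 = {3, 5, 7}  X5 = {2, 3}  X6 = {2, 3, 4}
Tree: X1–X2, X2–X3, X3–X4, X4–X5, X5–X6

No — edge (5,2) lies in no bag.

A tree decomposition must satisfy three properties: every vertex lies in some bag; for every edge, both endpoints lie together in some bag; and for every vertex, the bags containing it form a connected subtree. Here edge (5,2) lies in no bag, so the decomposition is invalid.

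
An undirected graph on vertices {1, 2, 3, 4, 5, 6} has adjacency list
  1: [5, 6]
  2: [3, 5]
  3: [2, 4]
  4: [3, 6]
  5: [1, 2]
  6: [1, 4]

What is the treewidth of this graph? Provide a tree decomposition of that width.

Treewidth 2.
One optimal decomposition is:
Bags: B1 = {3, 4, 6}  B2 = {2, 3, 6}  B3 = {2, 5, 6}  B4 = {1, 5, 6}
Tree: B1–B2, B2–B3, B3–B4

Each bag holds 3 vertices, so the decomposition has width 2, which upper-bounds the treewidth. Since 6–4–3–2–5–1–6 is a cycle in G, G is not acyclic. Forests are exactly the graphs of treewidth ≤ 1, so tw(G) ≥ 2. The upper and lower bounds meet at 2, so that is the treewidth.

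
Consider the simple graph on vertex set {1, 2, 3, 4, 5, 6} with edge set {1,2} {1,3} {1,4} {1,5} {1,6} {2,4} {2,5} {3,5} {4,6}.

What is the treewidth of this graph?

A width-2 tree decomposition is:
Bags: B1 = {1, 2, 5}  B2 = {1, 2, 4}  B3 = {1, 3, 5}  B4 = {1, 4, 6}
Tree: B1–B2, B1–B3, B2–B4
The largest bag has 3 vertices, giving width 2; this decomposition certifies tw(G) ≤ 2. On the other hand G contains the 3-clique {1, 2, 4}. A clique must lie in a single bag of any decomposition, so no decomposition can have width below 2. Therefore the treewidth is 2.

2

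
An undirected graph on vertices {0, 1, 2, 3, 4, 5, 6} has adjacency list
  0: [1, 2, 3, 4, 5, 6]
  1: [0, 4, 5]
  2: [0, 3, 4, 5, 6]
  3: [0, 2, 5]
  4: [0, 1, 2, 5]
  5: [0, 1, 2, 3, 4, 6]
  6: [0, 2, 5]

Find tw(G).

A width-3 tree decomposition is:
Bags: B1 = {0, 1, 4, 5}  B2 = {0, 2, 4, 5}  B3 = {0, 2, 5, 6}  B4 = {0, 2, 3, 5}
Tree: B1–B2, B2–B3, B3–B4
The largest bag has 4 vertices, giving width 3; this decomposition certifies tw(G) ≤ 3. For the lower bound, the 4 vertices {0, 1, 4, 5} are pairwise adjacent, and any tree decomposition puts a clique entirely inside one bag — forcing width ≥ 3. The upper and lower bounds meet at 3, so that is the treewidth.

3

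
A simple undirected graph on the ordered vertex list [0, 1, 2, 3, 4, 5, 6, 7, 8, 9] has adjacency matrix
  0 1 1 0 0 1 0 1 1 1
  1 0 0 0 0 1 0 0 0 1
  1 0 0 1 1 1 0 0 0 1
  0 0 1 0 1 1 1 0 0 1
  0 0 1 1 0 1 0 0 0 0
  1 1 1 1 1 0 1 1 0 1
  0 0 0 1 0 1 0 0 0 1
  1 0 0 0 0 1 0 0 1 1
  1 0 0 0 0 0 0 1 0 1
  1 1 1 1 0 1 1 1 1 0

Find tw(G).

A width-3 tree decomposition is:
Bags: B1 = {2, 3, 5, 9}  B2 = {3, 5, 6, 9}  B3 = {0, 2, 5, 9}  B4 = {0, 5, 7, 9}  B5 = {0, 1, 5, 9}  B6 = {0, 7, 8, 9}  B7 = {2, 3, 4, 5}
Tree: B1–B2, B1–B3, B3–B4, B3–B5, B4–B6, B1–B7
Every bag has size at most 4, so the width is 4 − 1 = 3 and tw(G) ≤ 3. On the other hand G contains the 4-clique {0, 7, 8, 9}. A clique must lie in a single bag of any decomposition, so no decomposition can have width below 3. Therefore the treewidth is 3.

3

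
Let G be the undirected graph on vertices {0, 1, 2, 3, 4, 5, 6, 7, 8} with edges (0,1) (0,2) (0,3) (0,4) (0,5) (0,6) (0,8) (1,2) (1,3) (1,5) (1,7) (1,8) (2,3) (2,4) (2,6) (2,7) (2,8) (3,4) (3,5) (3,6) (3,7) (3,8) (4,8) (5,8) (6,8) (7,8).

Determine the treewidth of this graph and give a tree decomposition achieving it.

The largest bag has 5 vertices, giving width 4; this decomposition certifies tw(G) ≤ 4. Conversely, {0, 1, 2, 3, 8} is a clique of size 5, and the vertices of any clique must share a bag in every tree decomposition; so some bag has ≥ 5 vertices and tw(G) ≥ 4. Therefore the treewidth is 4.

Treewidth 4.
One optimal decomposition is:
Bags: B1 = {0, 1, 2, 3, 8}  B2 = {0, 2, 3, 4, 8}  B3 = {0, 2, 3, 6, 8}  B4 = {1, 2, 3, 7, 8}  B5 = {0, 1, 3, 5, 8}
Tree: B1–B2, B2–B3, B1–B4, B1–B5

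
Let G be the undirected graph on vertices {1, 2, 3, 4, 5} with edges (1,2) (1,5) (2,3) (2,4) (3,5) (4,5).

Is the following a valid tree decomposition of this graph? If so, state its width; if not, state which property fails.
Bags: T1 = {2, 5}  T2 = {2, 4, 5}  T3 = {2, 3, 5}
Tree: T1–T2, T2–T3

No — vertex 1 appears in no bag.

A tree decomposition must satisfy three properties: every vertex lies in some bag; for every edge, both endpoints lie together in some bag; and for every vertex, the bags containing it form a connected subtree. Here vertex 1 appears in no bag, so the decomposition is invalid.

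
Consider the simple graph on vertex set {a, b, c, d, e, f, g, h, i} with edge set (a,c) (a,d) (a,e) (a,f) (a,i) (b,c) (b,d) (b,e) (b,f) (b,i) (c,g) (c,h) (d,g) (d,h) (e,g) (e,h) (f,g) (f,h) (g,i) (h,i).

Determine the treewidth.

4

A width-4 tree decomposition is:
Bags: B1 = {a, b, d, g, h}  B2 = {a, b, e, g, h}  B3 = {a, b, g, h, i}  B4 = {a, b, c, g, h}  B5 = {a, b, f, g, h}
Tree: B1–B2, B2–B3, B3–B4, B4–B5
Every bag has size at most 5, so the width is 5 − 1 = 4 and tw(G) ≤ 4. For the lower bound: the 5 vertex sets {d,h}, {b,e}, {a,i}, {g}, {c} are disjoint, each induces a connected subgraph, and every pair is joined by at least one edge of G. Contracting each set to a single vertex therefore yields K_{5} as a minor, and since treewidth is minor-monotone, tw(G) ≥ tw(K_{5}) = 4. Therefore the treewidth is 4.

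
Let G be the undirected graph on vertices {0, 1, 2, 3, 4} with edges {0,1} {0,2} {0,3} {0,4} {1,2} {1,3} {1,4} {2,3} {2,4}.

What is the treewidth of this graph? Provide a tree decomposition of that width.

Every bag has size at most 4, so the width is 4 − 1 = 3 and tw(G) ≤ 3. For the lower bound, the 4 vertices {0, 1, 2, 3} are pairwise adjacent, and any tree decomposition puts a clique entirely inside one bag — forcing width ≥ 3. The upper and lower bounds meet at 3, so that is the treewidth.

Treewidth 3.
One optimal decomposition is:
Bags: B1 = {0, 1, 2, 3}  B2 = {0, 1, 2, 4}
Tree: B1–B2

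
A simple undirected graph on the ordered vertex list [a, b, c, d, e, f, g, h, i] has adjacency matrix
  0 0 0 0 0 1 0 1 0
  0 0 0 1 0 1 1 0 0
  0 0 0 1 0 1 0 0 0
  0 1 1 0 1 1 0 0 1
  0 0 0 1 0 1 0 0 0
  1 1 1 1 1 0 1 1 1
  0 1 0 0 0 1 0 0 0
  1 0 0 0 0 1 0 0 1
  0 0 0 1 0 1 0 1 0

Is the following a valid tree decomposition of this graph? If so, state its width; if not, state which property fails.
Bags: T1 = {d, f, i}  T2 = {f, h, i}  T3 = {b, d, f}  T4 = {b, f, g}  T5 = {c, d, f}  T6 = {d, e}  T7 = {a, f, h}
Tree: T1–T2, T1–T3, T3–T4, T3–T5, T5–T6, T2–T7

A tree decomposition must satisfy three properties: every vertex lies in some bag; for every edge, both endpoints lie together in some bag; and for every vertex, the bags containing it form a connected subtree. Here edge (f,e) lies in no bag, so the decomposition is invalid.

No — edge (f,e) lies in no bag.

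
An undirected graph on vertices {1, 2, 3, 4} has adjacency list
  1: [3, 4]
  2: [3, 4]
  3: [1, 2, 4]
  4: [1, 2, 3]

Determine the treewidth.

A width-2 tree decomposition is:
Bags: B1 = {2, 3, 4}  B2 = {1, 3, 4}
Tree: B1–B2
Every bag has size at most 3, so the width is 3 − 1 = 2 and tw(G) ≤ 2. For the lower bound, the 3 vertices {1, 3, 4} are pairwise adjacent, and any tree decomposition puts a clique entirely inside one bag — forcing width ≥ 2. The upper and lower bounds meet at 2, so that is the treewidth.

2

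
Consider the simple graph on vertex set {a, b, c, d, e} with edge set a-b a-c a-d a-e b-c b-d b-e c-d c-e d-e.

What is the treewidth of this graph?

A width-4 tree decomposition is:
Bags: B1 = {a, b, c, d, e}
Tree: (single bag)
A single bag containing all 5 vertices is trivially a valid decomposition of width 4. For the lower bound, the 5 vertices {a, b, c, d, e} are pairwise adjacent, and any tree decomposition puts a clique entirely inside one bag — forcing width ≥ 4. Hence tw(G) = 4 exactly.

4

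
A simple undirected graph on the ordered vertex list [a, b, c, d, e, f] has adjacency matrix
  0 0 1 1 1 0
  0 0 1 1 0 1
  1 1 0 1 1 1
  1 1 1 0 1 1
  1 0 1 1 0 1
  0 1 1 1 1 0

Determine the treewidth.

3

A width-3 tree decomposition is:
Bags: B1 = {c, d, e, f}  B2 = {a, c, d, e}  B3 = {b, c, d, f}
Tree: B1–B2, B1–B3
Every bag has size at most 4, so the width is 4 − 1 = 3 and tw(G) ≤ 3. Conversely, {a, c, d, e} is a clique of size 4, and the vertices of any clique must share a bag in every tree decomposition; so some bag has ≥ 4 vertices and tw(G) ≥ 3. The upper and lower bounds meet at 3, so that is the treewidth.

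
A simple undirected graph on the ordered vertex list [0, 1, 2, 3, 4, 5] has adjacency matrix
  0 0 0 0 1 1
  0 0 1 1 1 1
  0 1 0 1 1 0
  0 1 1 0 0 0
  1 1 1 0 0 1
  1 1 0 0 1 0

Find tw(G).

2

A width-2 tree decomposition is:
Bags: B1 = {1, 2, 4}  B2 = {1, 2, 3}  B3 = {1, 4, 5}  B4 = {0, 4, 5}
Tree: B1–B2, B1–B3, B3–B4
Each bag holds 3 vertices, so the decomposition has width 2, which upper-bounds the treewidth. For the lower bound, the 3 vertices {0, 4, 5} are pairwise adjacent, and any tree decomposition puts a clique entirely inside one bag — forcing width ≥ 2. Combining the bounds, tw(G) = 2.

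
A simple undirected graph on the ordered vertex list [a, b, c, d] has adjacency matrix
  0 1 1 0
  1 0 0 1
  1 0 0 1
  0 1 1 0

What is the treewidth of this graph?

2

A width-2 tree decomposition is:
Bags: B1 = {b, c, d}  B2 = {a, b, c}
Tree: B1–B2
Every bag has size at most 3, so the width is 3 − 1 = 2 and tw(G) ≤ 2. The edges c–d–b–a–c form a cycle, so G is not a tree and its treewidth is at least 2. Therefore the treewidth is 2.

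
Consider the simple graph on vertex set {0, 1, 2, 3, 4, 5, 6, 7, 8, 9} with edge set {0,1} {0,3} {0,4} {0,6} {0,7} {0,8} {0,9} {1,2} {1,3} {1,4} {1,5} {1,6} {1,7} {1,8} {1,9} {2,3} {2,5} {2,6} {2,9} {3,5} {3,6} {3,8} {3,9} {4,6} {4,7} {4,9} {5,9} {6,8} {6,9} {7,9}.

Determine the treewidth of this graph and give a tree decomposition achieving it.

Each bag holds 5 vertices, so the decomposition has width 4, which upper-bounds the treewidth. For the lower bound, the 5 vertices {0, 1, 3, 6, 8} are pairwise adjacent, and any tree decomposition puts a clique entirely inside one bag — forcing width ≥ 4. Hence tw(G) = 4 exactly.

Treewidth 4.
One such decomposition:
Bags: B1 = {0, 1, 4, 6, 9}  B2 = {0, 1, 3, 6, 9}  B3 = {0, 1, 4, 7, 9}  B4 = {0, 1, 3, 6, 8}  B5 = {1, 2, 3, 6, 9}  B6 = {1, 2, 3, 5, 9}
Tree: B1–B2, B1–B3, B2–B4, B2–B5, B5–B6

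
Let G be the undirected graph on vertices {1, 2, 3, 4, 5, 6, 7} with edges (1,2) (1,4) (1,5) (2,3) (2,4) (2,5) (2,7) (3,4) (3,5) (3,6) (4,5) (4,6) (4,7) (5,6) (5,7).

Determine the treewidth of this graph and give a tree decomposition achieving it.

Treewidth 3.
Bags: B1 = {2, 4, 5, 7}  B2 = {1, 2, 4, 5}  B3 = {2, 3, 4, 5}  B4 = {3, 4, 5, 6}
Tree: B1–B2, B2–B3, B3–B4

Every bag has size at most 4, so the width is 4 − 1 = 3 and tw(G) ≤ 3. Conversely, {1, 2, 4, 5} is a clique of size 4, and the vertices of any clique must share a bag in every tree decomposition; so some bag has ≥ 4 vertices and tw(G) ≥ 3. The upper and lower bounds meet at 3, so that is the treewidth.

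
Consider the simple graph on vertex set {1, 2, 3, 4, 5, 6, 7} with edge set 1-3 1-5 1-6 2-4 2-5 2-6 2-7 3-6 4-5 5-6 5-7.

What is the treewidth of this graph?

2

A width-2 tree decomposition is:
Bags: B1 = {2, 5, 7}  B2 = {2, 5, 6}  B3 = {1, 5, 6}  B4 = {1, 3, 6}  B5 = {2, 4, 5}
Tree: B1–B2, B2–B3, B3–B4, B2–B5
The largest bag has 3 vertices, giving width 2; this decomposition certifies tw(G) ≤ 2. For the lower bound, the 3 vertices {1, 3, 6} are pairwise adjacent, and any tree decomposition puts a clique entirely inside one bag — forcing width ≥ 2. Hence tw(G) = 2 exactly.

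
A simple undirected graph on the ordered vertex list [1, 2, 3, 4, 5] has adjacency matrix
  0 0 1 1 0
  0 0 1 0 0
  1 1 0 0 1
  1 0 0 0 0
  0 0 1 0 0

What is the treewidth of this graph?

A width-1 tree decomposition is:
Bags: B1 = {3, 5}  B2 = {2, 3}  B3 = {1, 3}  B4 = {1, 4}
Tree: B1–B2, B2–B3, B3–B4
The largest bag has 2 vertices, giving width 1; this decomposition certifies tw(G) ≤ 1. Any graph with an edge has treewidth ≥ 1, and G has the edge 3–5. Combining the bounds, tw(G) = 1.

1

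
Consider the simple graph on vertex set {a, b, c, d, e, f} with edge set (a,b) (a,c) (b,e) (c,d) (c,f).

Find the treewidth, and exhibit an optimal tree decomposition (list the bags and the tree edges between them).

Treewidth 1.
One optimal decomposition is:
Bags: B1 = {a, c}  B2 = {a, b}  B3 = {b, e}  B4 = {c, d}  B5 = {c, f}
Tree: B1–B2, B2–B3, B1–B4, B1–B5

Each bag holds 2 vertices, so the decomposition has width 1, which upper-bounds the treewidth. Any graph with an edge has treewidth ≥ 1, and G has the edge c–a. Combining the bounds, tw(G) = 1.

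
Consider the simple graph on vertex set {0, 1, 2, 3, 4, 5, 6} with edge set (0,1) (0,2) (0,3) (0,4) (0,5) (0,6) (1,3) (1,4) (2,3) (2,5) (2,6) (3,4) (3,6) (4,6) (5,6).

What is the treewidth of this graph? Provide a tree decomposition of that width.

Treewidth 3.
One such decomposition:
Bags: B1 = {0, 1, 3, 4}  B2 = {0, 3, 4, 6}  B3 = {0, 2, 3, 6}  B4 = {0, 2, 5, 6}
Tree: B1–B2, B2–B3, B3–B4

Each bag holds 4 vertices, so the decomposition has width 3, which upper-bounds the treewidth. For the lower bound, the 4 vertices {0, 2, 3, 6} are pairwise adjacent, and any tree decomposition puts a clique entirely inside one bag — forcing width ≥ 3. Therefore the treewidth is 3.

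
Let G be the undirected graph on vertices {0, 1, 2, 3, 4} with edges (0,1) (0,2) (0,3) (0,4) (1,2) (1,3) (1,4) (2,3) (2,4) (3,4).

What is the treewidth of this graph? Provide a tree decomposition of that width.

A single bag containing all 5 vertices is trivially a valid decomposition of width 4. On the other hand G contains the 5-clique {0, 1, 2, 3, 4}. A clique must lie in a single bag of any decomposition, so no decomposition can have width below 4. Therefore the treewidth is 4.

Treewidth 4.
One optimal decomposition is:
Bags: B1 = {0, 1, 2, 3, 4}
Tree: (single bag)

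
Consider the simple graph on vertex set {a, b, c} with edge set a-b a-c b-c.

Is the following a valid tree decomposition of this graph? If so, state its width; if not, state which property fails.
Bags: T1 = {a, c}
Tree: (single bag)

A tree decomposition must satisfy three properties: every vertex lies in some bag; for every edge, both endpoints lie together in some bag; and for every vertex, the bags containing it form a connected subtree. Here vertex b appears in no bag, so the decomposition is invalid.

No — vertex b appears in no bag.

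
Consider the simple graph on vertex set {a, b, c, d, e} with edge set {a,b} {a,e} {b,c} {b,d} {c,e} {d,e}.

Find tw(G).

2

A width-2 tree decomposition is:
Bags: B1 = {b, c, e}  B2 = {a, b, e}  B3 = {b, d, e}
Tree: B1–B2, B2–B3
Every bag has size at most 3, so the width is 3 − 1 = 2 and tw(G) ≤ 2. Since e–c–b–a–e is a cycle in G, G is not acyclic. Forests are exactly the graphs of treewidth ≤ 1, so tw(G) ≥ 2. Combining the bounds, tw(G) = 2.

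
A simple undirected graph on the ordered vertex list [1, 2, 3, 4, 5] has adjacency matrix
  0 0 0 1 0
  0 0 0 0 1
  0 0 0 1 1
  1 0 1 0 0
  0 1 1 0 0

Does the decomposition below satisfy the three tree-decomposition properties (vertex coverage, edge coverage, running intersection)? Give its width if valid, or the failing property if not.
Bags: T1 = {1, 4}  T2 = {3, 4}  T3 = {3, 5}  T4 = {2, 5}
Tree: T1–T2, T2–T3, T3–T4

Every vertex of G appears in some bag (union = {1, 2, 3, 4, 5}); every edge is covered by a bag; and for each vertex v the set of bags containing v is connected in the bag tree. The decomposition is therefore valid. The largest bag has 2 vertices, so the width is 1.

Yes; width 1.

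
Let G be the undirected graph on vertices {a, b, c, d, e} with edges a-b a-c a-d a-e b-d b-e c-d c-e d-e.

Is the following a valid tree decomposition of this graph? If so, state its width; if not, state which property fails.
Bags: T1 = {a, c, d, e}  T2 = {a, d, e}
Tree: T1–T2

No — vertex b appears in no bag.

A tree decomposition must satisfy three properties: every vertex lies in some bag; for every edge, both endpoints lie together in some bag; and for every vertex, the bags containing it form a connected subtree. Here vertex b appears in no bag, so the decomposition is invalid.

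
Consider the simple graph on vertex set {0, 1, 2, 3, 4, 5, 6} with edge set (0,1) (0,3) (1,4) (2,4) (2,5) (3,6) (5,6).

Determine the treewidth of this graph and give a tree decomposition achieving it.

Every bag has size at most 3, so the width is 3 − 1 = 2 and tw(G) ≤ 2. For the lower bound, G contains the cycle 2–4–1–0–3–6–5–2, so G is not a forest; only forests have treewidth ≤ 1, hence tw(G) ≥ 2. Therefore the treewidth is 2.

Treewidth 2.
Bags: B1 = {1, 2, 4}  B2 = {0, 1, 2}  B3 = {0, 2, 3}  B4 = {2, 3, 6}  B5 = {2, 5, 6}
Tree: B1–B2, B2–B3, B3–B4, B4–B5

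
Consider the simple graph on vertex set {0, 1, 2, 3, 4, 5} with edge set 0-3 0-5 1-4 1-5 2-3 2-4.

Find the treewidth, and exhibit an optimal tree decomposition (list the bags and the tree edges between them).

Treewidth 2.
One such decomposition:
Bags: B1 = {0, 2, 3}  B2 = {0, 2, 5}  B3 = {1, 2, 5}  B4 = {1, 2, 4}
Tree: B1–B2, B2–B3, B3–B4

The largest bag has 3 vertices, giving width 2; this decomposition certifies tw(G) ≤ 2. Since 2–3–0–5–1–4–2 is a cycle in G, G is not acyclic. Forests are exactly the graphs of treewidth ≤ 1, so tw(G) ≥ 2. The upper and lower bounds meet at 2, so that is the treewidth.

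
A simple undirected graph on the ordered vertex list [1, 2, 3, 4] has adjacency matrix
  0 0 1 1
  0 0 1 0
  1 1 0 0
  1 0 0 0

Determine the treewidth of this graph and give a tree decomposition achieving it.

Treewidth 1.
One optimal decomposition is:
Bags: B1 = {1, 4}  B2 = {1, 3}  B3 = {2, 3}
Tree: B1–B2, B2–B3

The largest bag has 2 vertices, giving width 1; this decomposition certifies tw(G) ≤ 1. Since G has at least one edge (e.g. 4–1), it is not an edgeless graph, so tw(G) ≥ 1. The upper and lower bounds meet at 1, so that is the treewidth.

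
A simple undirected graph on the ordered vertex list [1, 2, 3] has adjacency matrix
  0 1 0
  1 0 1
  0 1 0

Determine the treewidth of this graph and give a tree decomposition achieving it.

Each bag holds 2 vertices, so the decomposition has width 1, which upper-bounds the treewidth. G has an edge, so its treewidth is at least 1. The upper and lower bounds meet at 1, so that is the treewidth.

Treewidth 1.
One optimal decomposition is:
Bags: B1 = {1, 2}  B2 = {2, 3}
Tree: B1–B2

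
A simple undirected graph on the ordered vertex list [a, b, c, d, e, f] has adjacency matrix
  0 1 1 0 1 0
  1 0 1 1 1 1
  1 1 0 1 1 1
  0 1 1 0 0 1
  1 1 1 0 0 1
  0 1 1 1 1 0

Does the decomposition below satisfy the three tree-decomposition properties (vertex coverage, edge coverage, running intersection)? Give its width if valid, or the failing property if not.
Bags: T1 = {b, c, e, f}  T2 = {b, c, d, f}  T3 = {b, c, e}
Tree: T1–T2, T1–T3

No — vertex a appears in no bag.

A tree decomposition must satisfy three properties: every vertex lies in some bag; for every edge, both endpoints lie together in some bag; and for every vertex, the bags containing it form a connected subtree. Here vertex a appears in no bag, so the decomposition is invalid.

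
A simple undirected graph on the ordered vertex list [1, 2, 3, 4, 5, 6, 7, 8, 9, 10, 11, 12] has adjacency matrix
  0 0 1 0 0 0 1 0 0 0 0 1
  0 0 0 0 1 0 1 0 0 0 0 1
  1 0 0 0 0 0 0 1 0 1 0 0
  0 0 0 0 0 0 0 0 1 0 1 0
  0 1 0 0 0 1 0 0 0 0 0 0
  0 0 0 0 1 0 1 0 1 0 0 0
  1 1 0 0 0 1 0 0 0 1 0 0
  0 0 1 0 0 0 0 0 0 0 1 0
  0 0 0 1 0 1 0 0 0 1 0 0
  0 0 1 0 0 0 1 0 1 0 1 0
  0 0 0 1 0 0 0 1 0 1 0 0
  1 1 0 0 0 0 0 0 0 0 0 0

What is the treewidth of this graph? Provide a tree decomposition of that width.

Treewidth 3.
One such decomposition:
Bags: B1 = {2, 5, 6, 12}  B2 = {2, 6, 7, 12}  B3 = {1, 6, 7, 12}  B4 = {1, 6, 7, 9}  B5 = {1, 7, 9, 10}  B6 = {1, 3, 9, 10}  B7 = {3, 4, 9, 10}  B8 = {3, 4, 10, 11}  B9 = {3, 4, 8, 11}
Tree: B1–B2, B2–B3, B3–B4, B4–B5, B5–B6, B6–B7, B7–B8, B8–B9

Each bag holds 4 vertices, so the decomposition has width 3, which upper-bounds the treewidth. For the lower bound: the 4 vertex sets {2,5,12}, {6}, {7}, {1,3,9,10} are disjoint, each induces a connected subgraph, and every pair is joined by at least one edge of G. Contracting each set to a single vertex therefore yields K_{4} as a minor, and since treewidth is minor-monotone, tw(G) ≥ tw(K_{4}) = 3. Hence tw(G) = 3 exactly.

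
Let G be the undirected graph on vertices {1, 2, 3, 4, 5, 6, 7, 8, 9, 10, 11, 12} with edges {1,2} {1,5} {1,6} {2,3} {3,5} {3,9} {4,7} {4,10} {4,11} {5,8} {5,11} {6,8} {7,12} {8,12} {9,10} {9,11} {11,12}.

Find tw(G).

A width-3 tree decomposition is:
Bags: B1 = {4, 7, 9, 10}  B2 = {4, 7, 9, 11}  B3 = {7, 9, 11, 12}  B4 = {3, 9, 11, 12}  B5 = {3, 5, 11, 12}  B6 = {3, 5, 8, 12}  B7 = {2, 3, 5, 8}  B8 = {1, 2, 5, 8}  B9 = {1, 2, 6, 8}
Tree: B1–B2, B2–B3, B3–B4, B4–B5, B5–B6, B6–B7, B7–B8, B8–B9
Every bag has size at most 4, so the width is 4 − 1 = 3 and tw(G) ≤ 3. For the lower bound: the 4 vertex sets {4,7,10}, {9}, {11}, {3,5,8,12} are disjoint, each induces a connected subgraph, and every pair is joined by at least one edge of G. Contracting each set to a single vertex therefore yields K_{4} as a minor, and since treewidth is minor-monotone, tw(G) ≥ tw(K_{4}) = 3. Hence tw(G) = 3 exactly.

3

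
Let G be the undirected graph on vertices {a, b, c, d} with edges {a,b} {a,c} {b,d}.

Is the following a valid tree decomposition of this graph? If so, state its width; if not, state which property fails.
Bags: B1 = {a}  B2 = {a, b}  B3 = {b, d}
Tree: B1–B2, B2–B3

No — vertex c appears in no bag.

A tree decomposition must satisfy three properties: every vertex lies in some bag; for every edge, both endpoints lie together in some bag; and for every vertex, the bags containing it form a connected subtree. Here vertex c appears in no bag, so the decomposition is invalid.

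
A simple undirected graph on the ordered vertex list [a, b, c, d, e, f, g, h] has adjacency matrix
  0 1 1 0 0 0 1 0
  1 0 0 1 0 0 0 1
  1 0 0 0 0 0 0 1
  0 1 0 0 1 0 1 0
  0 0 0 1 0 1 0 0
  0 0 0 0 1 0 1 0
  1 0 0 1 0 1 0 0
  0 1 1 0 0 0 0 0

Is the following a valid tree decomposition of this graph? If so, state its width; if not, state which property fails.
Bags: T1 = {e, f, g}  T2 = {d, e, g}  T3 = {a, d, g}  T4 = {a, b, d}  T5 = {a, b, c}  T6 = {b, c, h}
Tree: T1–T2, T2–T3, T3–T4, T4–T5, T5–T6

Yes; width 2.

Every vertex of G appears in some bag (union = {a, b, c, d, e, f, g, h}); every edge is covered by a bag; and for each vertex v the set of bags containing v is connected in the bag tree. The decomposition is therefore valid. The largest bag has 3 vertices, so the width is 2.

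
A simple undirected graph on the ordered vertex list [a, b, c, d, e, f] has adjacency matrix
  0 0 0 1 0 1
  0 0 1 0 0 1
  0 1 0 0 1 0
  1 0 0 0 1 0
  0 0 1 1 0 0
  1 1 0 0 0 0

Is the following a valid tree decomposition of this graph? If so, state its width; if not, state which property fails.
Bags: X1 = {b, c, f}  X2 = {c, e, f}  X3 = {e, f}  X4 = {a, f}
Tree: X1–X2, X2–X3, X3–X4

No — vertex d appears in no bag.

A tree decomposition must satisfy three properties: every vertex lies in some bag; for every edge, both endpoints lie together in some bag; and for every vertex, the bags containing it form a connected subtree. Here vertex d appears in no bag, so the decomposition is invalid.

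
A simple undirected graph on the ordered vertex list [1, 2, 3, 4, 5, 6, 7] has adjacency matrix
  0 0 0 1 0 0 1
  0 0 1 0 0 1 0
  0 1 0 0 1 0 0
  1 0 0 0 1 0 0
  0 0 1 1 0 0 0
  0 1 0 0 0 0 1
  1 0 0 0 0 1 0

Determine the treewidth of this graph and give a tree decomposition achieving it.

The largest bag has 3 vertices, giving width 2; this decomposition certifies tw(G) ≤ 2. Since 5–3–2–6–7–1–4–5 is a cycle in G, G is not acyclic. Forests are exactly the graphs of treewidth ≤ 1, so tw(G) ≥ 2. Hence tw(G) = 2 exactly.

Treewidth 2.
One such decomposition:
Bags: B1 = {2, 3, 5}  B2 = {2, 5, 6}  B3 = {5, 6, 7}  B4 = {1, 5, 7}  B5 = {1, 4, 5}
Tree: B1–B2, B2–B3, B3–B4, B4–B5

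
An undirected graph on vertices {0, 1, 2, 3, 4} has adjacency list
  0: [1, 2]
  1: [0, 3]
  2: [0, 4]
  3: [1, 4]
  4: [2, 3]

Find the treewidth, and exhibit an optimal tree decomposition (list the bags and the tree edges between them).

Treewidth 2.
Bags: B1 = {0, 2, 4}  B2 = {0, 3, 4}  B3 = {0, 1, 3}
Tree: B1–B2, B2–B3

Each bag holds 3 vertices, so the decomposition has width 2, which upper-bounds the treewidth. For the lower bound, G contains the cycle 0–2–4–3–1–0, so G is not a forest; only forests have treewidth ≤ 1, hence tw(G) ≥ 2. The upper and lower bounds meet at 2, so that is the treewidth.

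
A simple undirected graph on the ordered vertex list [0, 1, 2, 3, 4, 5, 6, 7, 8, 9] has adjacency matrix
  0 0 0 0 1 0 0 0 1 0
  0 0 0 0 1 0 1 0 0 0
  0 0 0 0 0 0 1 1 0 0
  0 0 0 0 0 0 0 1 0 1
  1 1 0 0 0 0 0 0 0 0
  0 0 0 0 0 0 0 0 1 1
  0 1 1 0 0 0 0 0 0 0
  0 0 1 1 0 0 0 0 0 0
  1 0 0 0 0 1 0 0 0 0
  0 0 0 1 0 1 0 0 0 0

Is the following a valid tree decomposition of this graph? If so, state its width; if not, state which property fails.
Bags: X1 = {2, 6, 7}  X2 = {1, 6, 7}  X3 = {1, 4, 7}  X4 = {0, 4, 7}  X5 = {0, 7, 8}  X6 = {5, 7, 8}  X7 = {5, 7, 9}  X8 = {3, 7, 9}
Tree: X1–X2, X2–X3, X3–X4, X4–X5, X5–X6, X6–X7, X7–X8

Yes; width 2.

Vertex coverage: the bags together contain {0, 1, 2, 3, 4, 5, 6, 7, 8, 9}, the full vertex set. Edge coverage: each edge of G has both endpoints in at least one bag. Running intersection: for every vertex, the bags containing it form a connected subtree. All three properties hold, so this is a valid tree decomposition of width max|bag| − 1 = 2, and hence tw(G) ≤ 2.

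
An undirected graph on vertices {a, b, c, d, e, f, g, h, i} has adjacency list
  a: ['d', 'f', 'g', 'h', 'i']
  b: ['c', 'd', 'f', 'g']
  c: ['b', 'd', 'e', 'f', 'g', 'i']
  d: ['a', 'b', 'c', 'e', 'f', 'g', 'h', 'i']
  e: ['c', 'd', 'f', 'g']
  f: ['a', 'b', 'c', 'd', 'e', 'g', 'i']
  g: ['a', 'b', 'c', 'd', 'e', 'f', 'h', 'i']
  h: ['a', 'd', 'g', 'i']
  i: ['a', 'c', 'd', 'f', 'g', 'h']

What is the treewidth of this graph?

A width-4 tree decomposition is:
Bags: B1 = {c, d, f, g, i}  B2 = {a, d, f, g, i}  B3 = {c, d, e, f, g}  B4 = {b, c, d, f, g}  B5 = {a, d, g, h, i}
Tree: B1–B2, B1–B3, B1–B4, B2–B5
The largest bag has 5 vertices, giving width 4; this decomposition certifies tw(G) ≤ 4. On the other hand G contains the 5-clique {a, d, g, h, i}. A clique must lie in a single bag of any decomposition, so no decomposition can have width below 4. Hence tw(G) = 4 exactly.

4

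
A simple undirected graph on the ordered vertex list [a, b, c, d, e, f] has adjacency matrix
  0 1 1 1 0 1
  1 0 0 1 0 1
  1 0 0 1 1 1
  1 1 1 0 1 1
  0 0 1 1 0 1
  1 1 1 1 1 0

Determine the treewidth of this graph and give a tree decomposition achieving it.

Treewidth 3.
One optimal decomposition is:
Bags: B1 = {a, b, d, f}  B2 = {a, c, d, f}  B3 = {c, d, e, f}
Tree: B1–B2, B2–B3

The largest bag has 4 vertices, giving width 3; this decomposition certifies tw(G) ≤ 3. For the lower bound, the 4 vertices {c, d, e, f} are pairwise adjacent, and any tree decomposition puts a clique entirely inside one bag — forcing width ≥ 3. Therefore the treewidth is 3.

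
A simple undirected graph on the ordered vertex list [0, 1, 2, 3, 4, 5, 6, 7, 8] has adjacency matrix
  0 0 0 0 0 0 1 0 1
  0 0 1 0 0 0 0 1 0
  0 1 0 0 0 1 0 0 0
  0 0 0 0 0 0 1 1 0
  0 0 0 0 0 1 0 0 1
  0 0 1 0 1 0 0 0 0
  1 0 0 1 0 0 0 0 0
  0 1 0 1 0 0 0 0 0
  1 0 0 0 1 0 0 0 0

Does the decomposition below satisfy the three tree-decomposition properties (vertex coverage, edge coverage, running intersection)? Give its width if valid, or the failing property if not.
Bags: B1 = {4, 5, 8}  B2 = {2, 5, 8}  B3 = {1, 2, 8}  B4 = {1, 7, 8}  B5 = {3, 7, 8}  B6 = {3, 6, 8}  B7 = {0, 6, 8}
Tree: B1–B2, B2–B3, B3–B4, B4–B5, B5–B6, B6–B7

Every vertex of G appears in some bag (union = {0, 1, 2, 3, 4, 5, 6, 7, 8}); every edge is covered by a bag; and for each vertex v the set of bags containing v is connected in the bag tree. The decomposition is therefore valid. The largest bag has 3 vertices, so the width is 2.

Yes; width 2.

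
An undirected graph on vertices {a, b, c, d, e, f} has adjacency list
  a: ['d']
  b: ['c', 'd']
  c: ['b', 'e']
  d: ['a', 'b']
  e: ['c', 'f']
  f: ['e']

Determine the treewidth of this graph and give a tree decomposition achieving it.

The largest bag has 2 vertices, giving width 1; this decomposition certifies tw(G) ≤ 1. Since G has at least one edge (e.g. f–e), it is not an edgeless graph, so tw(G) ≥ 1. Combining the bounds, tw(G) = 1.

Treewidth 1.
One such decomposition:
Bags: B1 = {e, f}  B2 = {c, e}  B3 = {b, c}  B4 = {b, d}  B5 = {a, d}
Tree: B1–B2, B2–B3, B3–B4, B4–B5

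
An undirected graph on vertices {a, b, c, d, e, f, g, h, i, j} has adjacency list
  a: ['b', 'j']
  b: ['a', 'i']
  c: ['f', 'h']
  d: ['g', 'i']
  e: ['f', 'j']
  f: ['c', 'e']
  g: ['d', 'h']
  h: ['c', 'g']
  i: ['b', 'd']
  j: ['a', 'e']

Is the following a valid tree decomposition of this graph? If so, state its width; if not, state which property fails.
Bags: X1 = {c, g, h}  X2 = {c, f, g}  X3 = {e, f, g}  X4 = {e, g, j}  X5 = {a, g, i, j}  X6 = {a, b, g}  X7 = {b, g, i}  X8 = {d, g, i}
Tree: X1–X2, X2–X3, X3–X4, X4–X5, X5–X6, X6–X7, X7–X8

A tree decomposition must satisfy three properties: every vertex lies in some bag; for every edge, both endpoints lie together in some bag; and for every vertex, the bags containing it form a connected subtree. Here bags containing vertex i are not connected in the tree, so the decomposition is invalid.

No — bags containing vertex i are not connected in the tree.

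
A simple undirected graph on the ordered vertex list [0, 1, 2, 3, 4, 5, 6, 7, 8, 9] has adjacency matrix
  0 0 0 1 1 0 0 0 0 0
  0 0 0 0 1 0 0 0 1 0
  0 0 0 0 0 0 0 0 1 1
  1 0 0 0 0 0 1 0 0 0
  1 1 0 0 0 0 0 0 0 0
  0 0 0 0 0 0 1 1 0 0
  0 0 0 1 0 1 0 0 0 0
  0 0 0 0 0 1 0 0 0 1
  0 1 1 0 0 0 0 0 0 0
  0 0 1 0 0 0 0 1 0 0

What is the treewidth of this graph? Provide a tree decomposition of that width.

Each bag holds 3 vertices, so the decomposition has width 2, which upper-bounds the treewidth. The edges 3–0–4–1–8–2–9–7–5–6–3 form a cycle, so G is not a tree and its treewidth is at least 2. The upper and lower bounds meet at 2, so that is the treewidth.

Treewidth 2.
One optimal decomposition is:
Bags: B1 = {0, 3, 4}  B2 = {1, 3, 4}  B3 = {1, 3, 8}  B4 = {2, 3, 8}  B5 = {2, 3, 9}  B6 = {3, 7, 9}  B7 = {3, 5, 7}  B8 = {3, 5, 6}
Tree: B1–B2, B2–B3, B3–B4, B4–B5, B5–B6, B6–B7, B7–B8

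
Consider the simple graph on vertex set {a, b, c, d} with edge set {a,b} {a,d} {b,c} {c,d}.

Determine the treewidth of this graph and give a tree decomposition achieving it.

The largest bag has 3 vertices, giving width 2; this decomposition certifies tw(G) ≤ 2. Since b–c–d–a–b is a cycle in G, G is not acyclic. Forests are exactly the graphs of treewidth ≤ 1, so tw(G) ≥ 2. Therefore the treewidth is 2.

Treewidth 2.
Bags: B1 = {b, c, d}  B2 = {a, b, d}
Tree: B1–B2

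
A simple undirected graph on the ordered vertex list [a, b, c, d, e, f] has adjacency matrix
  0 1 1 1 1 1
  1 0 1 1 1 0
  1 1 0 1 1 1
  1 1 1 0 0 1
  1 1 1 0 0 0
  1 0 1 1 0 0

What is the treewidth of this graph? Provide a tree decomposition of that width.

The largest bag has 4 vertices, giving width 3; this decomposition certifies tw(G) ≤ 3. Conversely, {a, c, d, f} is a clique of size 4, and the vertices of any clique must share a bag in every tree decomposition; so some bag has ≥ 4 vertices and tw(G) ≥ 3. Hence tw(G) = 3 exactly.

Treewidth 3.
One optimal decomposition is:
Bags: B1 = {a, b, c, d}  B2 = {a, c, d, f}  B3 = {a, b, c, e}
Tree: B1–B2, B1–B3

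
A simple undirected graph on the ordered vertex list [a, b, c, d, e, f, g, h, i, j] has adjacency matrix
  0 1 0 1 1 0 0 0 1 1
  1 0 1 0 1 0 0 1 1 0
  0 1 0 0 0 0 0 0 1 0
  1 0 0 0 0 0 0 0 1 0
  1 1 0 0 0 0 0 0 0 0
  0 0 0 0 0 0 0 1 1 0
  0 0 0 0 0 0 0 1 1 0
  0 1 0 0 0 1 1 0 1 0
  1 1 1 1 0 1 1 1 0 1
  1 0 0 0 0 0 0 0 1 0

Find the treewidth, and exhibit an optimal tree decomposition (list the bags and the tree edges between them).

The largest bag has 3 vertices, giving width 2; this decomposition certifies tw(G) ≤ 2. Conversely, {a, b, e} is a clique of size 3, and the vertices of any clique must share a bag in every tree decomposition; so some bag has ≥ 3 vertices and tw(G) ≥ 2. Combining the bounds, tw(G) = 2.

Treewidth 2.
One optimal decomposition is:
Bags: B1 = {b, c, i}  B2 = {b, h, i}  B3 = {g, h, i}  B4 = {a, b, i}  B5 = {a, b, e}  B6 = {a, d, i}  B7 = {a, i, j}  B8 = {f, h, i}
Tree: B1–B2, B2–B3, B1–B4, B4–B5, B4–B6, B6–B7, B3–B8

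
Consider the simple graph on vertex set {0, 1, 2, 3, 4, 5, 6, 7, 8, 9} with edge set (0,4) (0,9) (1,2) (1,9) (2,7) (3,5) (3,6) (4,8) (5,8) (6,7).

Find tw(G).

A width-2 tree decomposition is:
Bags: B1 = {3, 5, 8}  B2 = {3, 6, 8}  B3 = {6, 7, 8}  B4 = {2, 7, 8}  B5 = {1, 2, 8}  B6 = {1, 8, 9}  B7 = {0, 8, 9}  B8 = {0, 4, 8}
Tree: B1–B2, B2–B3, B3–B4, B4–B5, B5–B6, B6–B7, B7–B8
Every bag has size at most 3, so the width is 3 − 1 = 2 and tw(G) ≤ 2. Since 8–5–3–6–7–2–1–9–0–4–8 is a cycle in G, G is not acyclic. Forests are exactly the graphs of treewidth ≤ 1, so tw(G) ≥ 2. Combining the bounds, tw(G) = 2.

2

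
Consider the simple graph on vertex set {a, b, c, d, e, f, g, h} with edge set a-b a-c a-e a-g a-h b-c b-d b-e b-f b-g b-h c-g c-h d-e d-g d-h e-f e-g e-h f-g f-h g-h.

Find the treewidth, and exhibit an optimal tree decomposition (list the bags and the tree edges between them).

Each bag holds 5 vertices, so the decomposition has width 4, which upper-bounds the treewidth. For the lower bound, the 5 vertices {b, d, e, g, h} are pairwise adjacent, and any tree decomposition puts a clique entirely inside one bag — forcing width ≥ 4. Combining the bounds, tw(G) = 4.

Treewidth 4.
One optimal decomposition is:
Bags: B1 = {a, b, e, g, h}  B2 = {b, d, e, g, h}  B3 = {b, e, f, g, h}  B4 = {a, b, c, g, h}
Tree: B1–B2, B1–B3, B1–B4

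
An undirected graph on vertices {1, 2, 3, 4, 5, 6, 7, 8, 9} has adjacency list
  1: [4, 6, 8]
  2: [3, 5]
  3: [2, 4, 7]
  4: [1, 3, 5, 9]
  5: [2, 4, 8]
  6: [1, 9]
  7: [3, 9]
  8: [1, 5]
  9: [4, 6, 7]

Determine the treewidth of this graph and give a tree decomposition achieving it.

The largest bag has 4 vertices, giving width 3; this decomposition certifies tw(G) ≤ 3. For the lower bound: the 4 vertex sets {1,6,8}, {9}, {4}, {2,3,5,7} are disjoint, each induces a connected subgraph, and every pair is joined by at least one edge of G. Contracting each set to a single vertex therefore yields K_{4} as a minor, and since treewidth is minor-monotone, tw(G) ≥ tw(K_{4}) = 3. Hence tw(G) = 3 exactly.

Treewidth 3.
One such decomposition:
Bags: B1 = {1, 6, 8, 9}  B2 = {1, 4, 8, 9}  B3 = {4, 5, 8, 9}  B4 = {4, 5, 7, 9}  B5 = {3, 4, 5, 7}  B6 = {2, 3, 5, 7}
Tree: B1–B2, B2–B3, B3–B4, B4–B5, B5–B6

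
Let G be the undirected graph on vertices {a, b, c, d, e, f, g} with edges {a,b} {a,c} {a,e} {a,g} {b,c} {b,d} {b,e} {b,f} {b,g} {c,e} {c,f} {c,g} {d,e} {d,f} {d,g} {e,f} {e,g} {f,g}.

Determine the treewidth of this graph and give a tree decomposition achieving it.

Treewidth 4.
One such decomposition:
Bags: B1 = {b, c, e, f, g}  B2 = {a, b, c, e, g}  B3 = {b, d, e, f, g}
Tree: B1–B2, B1–B3

Each bag holds 5 vertices, so the decomposition has width 4, which upper-bounds the treewidth. On the other hand G contains the 5-clique {b, d, e, f, g}. A clique must lie in a single bag of any decomposition, so no decomposition can have width below 4. Therefore the treewidth is 4.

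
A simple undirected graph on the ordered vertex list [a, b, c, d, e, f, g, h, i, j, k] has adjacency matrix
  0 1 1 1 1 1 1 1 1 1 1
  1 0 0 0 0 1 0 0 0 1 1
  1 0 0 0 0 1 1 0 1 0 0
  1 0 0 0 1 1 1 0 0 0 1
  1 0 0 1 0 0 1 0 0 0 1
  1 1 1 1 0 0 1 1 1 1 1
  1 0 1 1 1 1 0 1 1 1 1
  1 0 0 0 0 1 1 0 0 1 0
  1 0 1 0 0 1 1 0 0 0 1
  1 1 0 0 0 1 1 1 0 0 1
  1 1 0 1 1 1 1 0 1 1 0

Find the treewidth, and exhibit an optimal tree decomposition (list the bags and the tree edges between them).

Treewidth 4.
Bags: B1 = {a, f, g, j, k}  B2 = {a, f, g, i, k}  B3 = {a, b, f, j, k}  B4 = {a, f, g, h, j}  B5 = {a, d, f, g, k}  B6 = {a, d, e, g, k}  B7 = {a, c, f, g, i}
Tree: B1–B2, B1–B3, B1–B4, B2–B5, B5–B6, B2–B7

Every bag has size at most 5, so the width is 5 − 1 = 4 and tw(G) ≤ 4. On the other hand G contains the 5-clique {a, d, e, g, k}. A clique must lie in a single bag of any decomposition, so no decomposition can have width below 4. Combining the bounds, tw(G) = 4.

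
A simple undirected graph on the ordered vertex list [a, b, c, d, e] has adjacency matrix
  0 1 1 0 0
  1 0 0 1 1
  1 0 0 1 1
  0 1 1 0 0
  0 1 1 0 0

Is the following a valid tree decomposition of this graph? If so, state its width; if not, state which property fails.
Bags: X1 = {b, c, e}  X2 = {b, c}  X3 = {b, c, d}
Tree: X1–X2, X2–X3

A tree decomposition must satisfy three properties: every vertex lies in some bag; for every edge, both endpoints lie together in some bag; and for every vertex, the bags containing it form a connected subtree. Here vertex a appears in no bag, so the decomposition is invalid.

No — vertex a appears in no bag.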